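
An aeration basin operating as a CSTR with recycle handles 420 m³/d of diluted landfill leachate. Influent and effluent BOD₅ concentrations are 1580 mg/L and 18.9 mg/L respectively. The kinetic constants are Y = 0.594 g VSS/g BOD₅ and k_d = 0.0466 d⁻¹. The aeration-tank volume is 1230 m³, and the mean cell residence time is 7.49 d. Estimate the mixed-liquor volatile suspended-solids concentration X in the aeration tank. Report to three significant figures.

X ≈ 1760 mg/L

Solving the biomass balance for X: X = Y Q (S₀−S) θ_c / [V (1+k_d θ_c)] = 0.594 × 420 × (1580 − 18.9) × 7.49 / [1230 × (1 + 0.0466 × 7.49)] = 1758 mg/L.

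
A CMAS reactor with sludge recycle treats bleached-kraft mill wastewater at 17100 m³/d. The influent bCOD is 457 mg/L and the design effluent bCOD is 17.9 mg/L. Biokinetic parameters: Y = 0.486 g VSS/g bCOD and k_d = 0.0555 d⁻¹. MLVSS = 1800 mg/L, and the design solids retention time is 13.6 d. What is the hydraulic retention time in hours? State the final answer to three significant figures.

τ ≈ 22.1 h

From the SRT design equation V = Y Q (S₀−S) θ_c / [X (1 + k_d θ_c)] = 0.486 × 17100 × (457 − 17.9) × 13.6 / [1800 × (1 + 0.0555 × 13.6)] = 4.96×10^7 / 3159 = 15712 m³.
HRT = V/Q = 15712 m³ / 17100 m³·d⁻¹ = 0.9188 d × 24 = 22.05 h.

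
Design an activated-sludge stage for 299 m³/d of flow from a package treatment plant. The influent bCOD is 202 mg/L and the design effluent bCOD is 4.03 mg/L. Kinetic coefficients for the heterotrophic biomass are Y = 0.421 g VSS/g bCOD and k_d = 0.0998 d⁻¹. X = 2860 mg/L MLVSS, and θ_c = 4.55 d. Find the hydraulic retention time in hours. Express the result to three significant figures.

τ ≈ 2.19 h

Rearranging the biomass balance for a CMAS with decay, V = Y·Q·ΔS·θ_c / [X·(1+k_d θ_c)] = 0.421 × 299 × (202 − 4.03) × 4.55 / [2860 × (1 + 0.0998 × 4.55)] = 1.13×10^5 / 4159 = 27.27 m³.
HRT = V/Q = 27.27 m³ / 299 m³·d⁻¹ = 0.09119 d × 24 = 2.189 h.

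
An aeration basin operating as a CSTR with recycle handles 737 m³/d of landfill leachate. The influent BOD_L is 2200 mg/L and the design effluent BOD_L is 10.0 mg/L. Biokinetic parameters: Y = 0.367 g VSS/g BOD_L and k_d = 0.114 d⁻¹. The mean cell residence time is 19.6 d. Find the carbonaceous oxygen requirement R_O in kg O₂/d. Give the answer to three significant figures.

R_O ≈ 1350 kg O₂/d

Y_obs = Y / (1 + k_d θ_c) = 0.367 / (1 + 0.114 × 19.6) = 0.367 / 3.234 = 0.1135.
Substrate removed = Q·(S₀ − S) = 737 m³/d × (2200 − 10.0) g/m³ = 1.61×10^6 g/d = 1614 kg/d.
Net sludge production P_X = 0.1135 × 1614 = 183.1 kg VSS/d.
R_O = Q·ΔS − 1.42 P_X = 1614 − 260.1 = 1354 kg O₂/d.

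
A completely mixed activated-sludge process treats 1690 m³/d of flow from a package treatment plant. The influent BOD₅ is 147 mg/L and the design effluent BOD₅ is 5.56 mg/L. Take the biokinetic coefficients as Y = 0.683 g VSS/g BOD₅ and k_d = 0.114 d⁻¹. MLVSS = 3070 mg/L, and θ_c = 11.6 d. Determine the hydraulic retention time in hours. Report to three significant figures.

τ ≈ 3.77 h

Steady-state biomass mass balance: V·X·(1 + k_d·θ_c) = Y·Q·(S₀ − S)·θ_c, so V = 0.683 × 1690 × (147 − 5.56) × 11.6 / [3070 × (1 + 0.114 × 11.6)] = 1.89×10^6 / 7130 = 265.6 m³.
τ = V/Q = 265.6/1690 = 0.1572 d, or 3.772 h.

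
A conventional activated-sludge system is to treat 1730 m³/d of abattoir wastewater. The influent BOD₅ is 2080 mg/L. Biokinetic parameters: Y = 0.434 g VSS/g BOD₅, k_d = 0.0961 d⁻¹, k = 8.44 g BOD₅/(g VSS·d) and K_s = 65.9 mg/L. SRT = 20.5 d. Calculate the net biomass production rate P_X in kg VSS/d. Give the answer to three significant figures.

Effluent substrate depends only on kinetics and SRT: S = K_s(1 + k_d θ_c) / [θ_c(Yk − k_d) − 1] = 65.9 × (1 + 0.0961 × 20.5) / [20.5 × (0.434 × 8.44 − 0.0961) − 1] = 195.7 / 72.12 = 2.714 mg/L.
Observed yield with endogenous decay: Y_obs = Y / (1 + k_d·θ_c) = 0.434 / (1 + 0.0961 × 20.5) = 0.434 / 2.970 = 0.1461 g VSS/g BOD₅.
Substrate removed = Q·(S₀ − S) = 1730 m³/d × (2080 − 2.71) g/m³ = 3.59×10^6 g/d = 3594 kg/d.
P_X = Y_obs · Q(S₀ − S) = 0.1461 × 3594 = 525.1 kg VSS/d.

P_X ≈ 525 kg VSS/d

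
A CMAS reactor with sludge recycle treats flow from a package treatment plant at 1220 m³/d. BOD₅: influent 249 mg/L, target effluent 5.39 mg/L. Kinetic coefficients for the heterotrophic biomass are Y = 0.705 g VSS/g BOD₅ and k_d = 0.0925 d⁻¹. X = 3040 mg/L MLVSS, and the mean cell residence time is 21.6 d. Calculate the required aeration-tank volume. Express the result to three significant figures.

V ≈ 497 m³

Rearranging the biomass balance for a CMAS with decay, V = Y·Q·ΔS·θ_c / [X·(1+k_d θ_c)] = 0.705 × 1220 × (249 − 5.39) × 21.6 / [3040 × (1 + 0.0925 × 21.6)] = 4.53×10^6 / 9114 = 496.6 m³.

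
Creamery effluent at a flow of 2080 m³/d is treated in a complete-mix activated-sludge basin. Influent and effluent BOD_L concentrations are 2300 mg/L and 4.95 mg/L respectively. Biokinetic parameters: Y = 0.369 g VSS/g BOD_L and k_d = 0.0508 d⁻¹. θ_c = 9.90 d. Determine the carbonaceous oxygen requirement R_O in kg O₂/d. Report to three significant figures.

Observed yield with endogenous decay: Y_obs = Y / (1 + k_d·θ_c) = 0.369 / (1 + 0.0508 × 9.90) = 0.369 / 1.503 = 0.2455 g VSS/g BOD_L.
Substrate removed = Q·(S₀ − S) = 2080 m³/d × (2300 − 4.95) g/m³ = 4.77×10^6 g/d = 4774 kg/d.
P_X = Y_obs·Q·(S₀ − S) = 0.2455 × 4774 = 1172 kg VSS/d.
Carbonaceous O₂ demand = substrate oxidised − cell-mass equivalent = 4774 − 1.42 × 1172 = 3109 kg O₂/d.

R_O ≈ 3110 kg O₂/d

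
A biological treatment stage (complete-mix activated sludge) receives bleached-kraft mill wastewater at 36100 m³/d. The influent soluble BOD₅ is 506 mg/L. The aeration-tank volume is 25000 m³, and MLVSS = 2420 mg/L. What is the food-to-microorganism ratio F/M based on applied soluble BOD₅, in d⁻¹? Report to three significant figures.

Food-to-microorganism ratio F/M = Q S₀ / (V X) = 36100 × 506 / (25000 × 2420) = 0.3019 d⁻¹.

F/M ≈ 0.302 d⁻¹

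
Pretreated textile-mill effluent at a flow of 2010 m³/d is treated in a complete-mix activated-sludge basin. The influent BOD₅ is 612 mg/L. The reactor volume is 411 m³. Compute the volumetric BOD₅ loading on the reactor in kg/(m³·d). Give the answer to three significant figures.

L_v ≈ 2.99 kg BOD₅/(m³·d)

Volumetric loading L_v = Q·S₀ / V = 2010 × 612 g/m³ / 411.0 m³ = 2993 g/(m³·d) = 2.993 kg BOD₅/(m³·d).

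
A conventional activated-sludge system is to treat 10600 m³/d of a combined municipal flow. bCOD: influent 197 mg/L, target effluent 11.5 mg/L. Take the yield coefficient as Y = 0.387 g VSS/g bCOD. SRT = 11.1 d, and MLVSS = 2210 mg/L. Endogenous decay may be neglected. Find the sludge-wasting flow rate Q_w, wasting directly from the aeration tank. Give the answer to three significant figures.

Q_w ≈ 344 m³/d

With k_d = 0 the design equation reduces to V = Y Q (S₀−S) θ_c / X = 0.387 × 10600 × (197 − 11.5) × 11.1 / 2210 = 3822 m³.
With mixed-liquor wasting, θ_c = V/Q_w, so Q_w = V/θ_c = 3822/11.1 = 344.3 m³/d.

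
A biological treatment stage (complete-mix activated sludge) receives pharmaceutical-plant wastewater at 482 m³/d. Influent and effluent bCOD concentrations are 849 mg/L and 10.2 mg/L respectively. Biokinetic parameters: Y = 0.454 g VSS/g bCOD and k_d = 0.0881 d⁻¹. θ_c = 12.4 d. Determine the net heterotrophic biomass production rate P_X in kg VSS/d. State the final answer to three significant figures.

P_X ≈ 87.7 kg VSS/d

Correct the yield for decay: Y_obs = Y/(1 + k_d θ_c) = 0.454 / (1 + 0.0881 × 12.4) = 0.454 / 2.092 = 0.2170.
ΔS = 849 − 10.2 = 838.8 mg/L, so the substrate removal rate is 482 × 838.8/1000 = 404.3 kg bCOD/d.
P_X = Y_obs · Q(S₀ − S) = 0.2170 × 404.3 = 87.72 kg VSS/d.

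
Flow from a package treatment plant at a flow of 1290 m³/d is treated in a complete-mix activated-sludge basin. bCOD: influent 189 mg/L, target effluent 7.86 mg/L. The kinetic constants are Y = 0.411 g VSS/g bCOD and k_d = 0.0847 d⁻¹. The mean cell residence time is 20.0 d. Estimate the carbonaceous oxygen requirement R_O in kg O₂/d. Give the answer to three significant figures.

R_O ≈ 183 kg O₂/d

Y_obs = Y / (1 + k_d θ_c) = 0.411 / (1 + 0.0847 × 20.0) = 0.411 / 2.694 = 0.1526.
Substrate removed = Q·(S₀ − S) = 1290 m³/d × (189 − 7.86) g/m³ = 2.34×10^5 g/d = 233.7 kg/d.
P_X = Y_obs·Q·(S₀ − S) = 0.1526 × 233.7 = 35.65 kg VSS/d.
R_O = Q·ΔS − 1.42 P_X = 233.7 − 50.62 = 183.0 kg O₂/d.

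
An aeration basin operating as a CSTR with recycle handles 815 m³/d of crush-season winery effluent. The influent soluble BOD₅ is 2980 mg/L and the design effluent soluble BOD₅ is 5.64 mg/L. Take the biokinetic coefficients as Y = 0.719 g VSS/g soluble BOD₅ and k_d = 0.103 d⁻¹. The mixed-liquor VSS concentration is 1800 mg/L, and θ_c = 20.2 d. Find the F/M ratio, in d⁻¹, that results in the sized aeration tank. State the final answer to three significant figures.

F/M ≈ 0.213 d⁻¹

From the SRT design equation V = Y Q (S₀−S) θ_c / [X (1 + k_d θ_c)] = 0.719 × 815 × (2980 − 5.64) × 20.2 / [1800 × (1 + 0.103 × 20.2)] = 3.52×10^7 / 5545 = 6349 m³.
Food-to-microorganism ratio F/M = Q S₀ / (V X) = 815 × 2980 / (6349 × 1800) = 0.2125 d⁻¹.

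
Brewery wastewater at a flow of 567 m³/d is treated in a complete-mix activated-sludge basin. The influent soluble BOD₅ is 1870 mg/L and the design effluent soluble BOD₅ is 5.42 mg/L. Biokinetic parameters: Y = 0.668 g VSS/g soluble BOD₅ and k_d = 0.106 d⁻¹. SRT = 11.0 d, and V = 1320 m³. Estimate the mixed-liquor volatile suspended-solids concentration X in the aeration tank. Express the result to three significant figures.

From V·X·(1 + k_d·θ_c) = Y·Q·(S₀ − S)·θ_c: X = 0.668 × 567 × (1870 − 5.42) × 11.0 / [1320 × (1 + 0.106 × 11.0)] = 2717 mg/L.

X ≈ 2720 mg/L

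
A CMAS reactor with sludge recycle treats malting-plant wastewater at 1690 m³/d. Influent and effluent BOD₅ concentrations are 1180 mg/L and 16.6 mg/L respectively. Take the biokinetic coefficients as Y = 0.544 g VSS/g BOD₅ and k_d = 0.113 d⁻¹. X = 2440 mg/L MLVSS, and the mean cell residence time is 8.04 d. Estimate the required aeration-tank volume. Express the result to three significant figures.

V ≈ 1850 m³

From the SRT design equation V = Y Q (S₀−S) θ_c / [X (1 + k_d θ_c)] = 0.544 × 1690 × (1180 − 16.6) × 8.04 / [2440 × (1 + 0.113 × 8.04)] = 8.6×10^6 / 4657 = 1847 m³.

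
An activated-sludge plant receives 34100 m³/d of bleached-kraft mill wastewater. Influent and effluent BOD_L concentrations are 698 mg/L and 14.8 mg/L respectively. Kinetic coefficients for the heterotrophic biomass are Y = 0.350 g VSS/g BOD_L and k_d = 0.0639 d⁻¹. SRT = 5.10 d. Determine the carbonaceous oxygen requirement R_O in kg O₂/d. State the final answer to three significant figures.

R_O ≈ 14600 kg O₂/d

Correct the yield for decay: Y_obs = Y/(1 + k_d θ_c) = 0.350 / (1 + 0.0639 × 5.10) = 0.350 / 1.326 = 0.2640.
Mass of BOD_L removed per day: Q(S₀ − S) = 34100 × 683.2 g/m³ = 23297 kg/d.
Biomass synthesised: P_X = Y_obs × 23297 = 6150 kg VSS/d.
R_O = Q·ΔS − 1.42 P_X = 23297 − 8733 = 14564 kg O₂/d.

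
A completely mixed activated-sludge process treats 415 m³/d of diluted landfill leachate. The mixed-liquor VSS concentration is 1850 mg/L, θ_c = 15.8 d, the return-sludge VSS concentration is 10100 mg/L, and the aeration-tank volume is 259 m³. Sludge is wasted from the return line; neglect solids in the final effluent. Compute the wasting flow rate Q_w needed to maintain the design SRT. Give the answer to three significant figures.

θ_c = V·X/(Q_w·X_r) when wasting from the recycle, so Q_w = V·X/(θ_c·X_r) = 259.0 × 1850 / (15.8 × 10100) = 3.003 m³/d.

Q_w ≈ 3.00 m³/d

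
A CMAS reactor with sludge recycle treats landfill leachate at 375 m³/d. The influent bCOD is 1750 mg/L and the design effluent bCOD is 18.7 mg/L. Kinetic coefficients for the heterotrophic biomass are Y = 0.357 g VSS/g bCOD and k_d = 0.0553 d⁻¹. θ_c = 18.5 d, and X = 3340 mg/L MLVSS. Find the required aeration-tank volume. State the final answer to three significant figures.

V ≈ 635 m³

Rearranging the biomass balance for a CMAS with decay, V = Y·Q·ΔS·θ_c / [X·(1+k_d θ_c)] = 0.357 × 375 × (1750 − 18.7) × 18.5 / [3340 × (1 + 0.0553 × 18.5)] = 4.29×10^6 / 6757 = 634.6 m³.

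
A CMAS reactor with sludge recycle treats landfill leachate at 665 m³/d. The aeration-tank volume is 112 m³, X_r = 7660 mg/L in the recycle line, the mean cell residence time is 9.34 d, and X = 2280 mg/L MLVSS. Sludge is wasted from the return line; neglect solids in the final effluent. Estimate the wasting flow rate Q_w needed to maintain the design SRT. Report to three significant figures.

Q_w ≈ 3.57 m³/d

Q_w = (V·X)/(θ_c X_r) = 112.0 × 2280 / (9.34 × 7660) = 3.569 m³/d.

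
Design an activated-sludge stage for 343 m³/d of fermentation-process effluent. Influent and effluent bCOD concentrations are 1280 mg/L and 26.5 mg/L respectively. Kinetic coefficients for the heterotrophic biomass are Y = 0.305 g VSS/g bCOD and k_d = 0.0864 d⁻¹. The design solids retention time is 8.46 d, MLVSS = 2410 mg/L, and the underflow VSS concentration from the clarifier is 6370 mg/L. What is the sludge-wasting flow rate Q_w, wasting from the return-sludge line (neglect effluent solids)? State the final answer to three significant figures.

Steady-state biomass mass balance: V·X·(1 + k_d·θ_c) = Y·Q·(S₀ − S)·θ_c, so V = 0.305 × 343 × (1280 − 26.5) × 8.46 / [2410 × (1 + 0.0864 × 8.46)] = 1.11×10^6 / 4172 = 265.9 m³.
Wasting from the return line (neglecting effluent solids): Q_w = V·X / (θ_c·X_r) = 265.9 × 2410 / (8.46 × 6370) = 11.89 m³/d.

Q_w ≈ 11.9 m³/d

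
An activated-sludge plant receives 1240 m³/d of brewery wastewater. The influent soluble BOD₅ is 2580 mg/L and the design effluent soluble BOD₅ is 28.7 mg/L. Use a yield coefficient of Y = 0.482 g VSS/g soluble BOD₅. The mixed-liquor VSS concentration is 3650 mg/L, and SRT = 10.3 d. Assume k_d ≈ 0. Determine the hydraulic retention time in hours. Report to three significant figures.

Biomass mass balance (decay neglected): V·X = Y·Q·(S₀ − S)·θ_c, so V = 0.482 × 1240 × (2580 − 28.7) × 10.3 / 3650 = 4303 m³.
HRT = V/Q = 4303 m³ / 1240 m³·d⁻¹ = 3.470 d × 24 = 83.28 h.

τ ≈ 83.3 h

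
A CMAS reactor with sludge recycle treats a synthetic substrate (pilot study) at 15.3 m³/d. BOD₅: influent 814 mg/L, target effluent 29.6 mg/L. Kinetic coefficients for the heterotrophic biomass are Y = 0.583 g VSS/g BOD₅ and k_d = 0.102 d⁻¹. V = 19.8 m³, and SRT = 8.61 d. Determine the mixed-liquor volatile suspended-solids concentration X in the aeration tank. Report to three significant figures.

X = Y·Q·ΔS·θ_c / [V·(1 + k_d θ_c)] = 0.583 × 15.3 × (814 − 29.6) × 8.61 / [19.8 × (1 + 0.102 × 8.61)] = 1620 mg/L.

X ≈ 1620 mg/L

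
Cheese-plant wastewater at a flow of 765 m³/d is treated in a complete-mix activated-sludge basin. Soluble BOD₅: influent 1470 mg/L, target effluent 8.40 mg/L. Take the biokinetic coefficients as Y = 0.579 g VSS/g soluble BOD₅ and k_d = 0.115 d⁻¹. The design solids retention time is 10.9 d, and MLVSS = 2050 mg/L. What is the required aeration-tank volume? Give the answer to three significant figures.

From the SRT design equation V = Y Q (S₀−S) θ_c / [X (1 + k_d θ_c)] = 0.579 × 765 × (1470 − 8.40) × 10.9 / [2050 × (1 + 0.115 × 10.9)] = 7.06×10^6 / 4620 = 1528 m³.

V ≈ 1530 m³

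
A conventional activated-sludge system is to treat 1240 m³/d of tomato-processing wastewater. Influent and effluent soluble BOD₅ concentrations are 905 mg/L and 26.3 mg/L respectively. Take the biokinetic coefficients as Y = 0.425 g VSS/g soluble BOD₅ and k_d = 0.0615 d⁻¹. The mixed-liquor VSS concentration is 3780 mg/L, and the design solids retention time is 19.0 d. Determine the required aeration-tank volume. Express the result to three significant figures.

Steady-state biomass mass balance: V·X·(1 + k_d·θ_c) = Y·Q·(S₀ − S)·θ_c, so V = 0.425 × 1240 × (905 − 26.3) × 19.0 / [3780 × (1 + 0.0615 × 19.0)] = 8.8×10^6 / 8197 = 1073 m³.

V ≈ 1070 m³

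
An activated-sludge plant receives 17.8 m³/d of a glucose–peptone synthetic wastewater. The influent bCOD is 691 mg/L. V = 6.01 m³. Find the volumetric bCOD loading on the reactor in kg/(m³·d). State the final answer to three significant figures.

L_v = Q S₀ / V = 17.8 × 691 × 10⁻³ / 6.010 = 2.047 kg/(m³·d).

L_v ≈ 2.05 kg bCOD/(m³·d)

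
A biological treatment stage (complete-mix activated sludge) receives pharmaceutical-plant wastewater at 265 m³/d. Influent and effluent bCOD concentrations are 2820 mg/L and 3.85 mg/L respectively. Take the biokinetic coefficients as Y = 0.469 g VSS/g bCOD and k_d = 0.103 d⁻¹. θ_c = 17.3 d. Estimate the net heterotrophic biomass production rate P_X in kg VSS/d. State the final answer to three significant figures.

P_X ≈ 126 kg VSS/d

Observed yield with endogenous decay: Y_obs = Y / (1 + k_d·θ_c) = 0.469 / (1 + 0.103 × 17.3) = 0.469 / 2.782 = 0.1686 g VSS/g bCOD.
Mass of bCOD removed per day: Q(S₀ − S) = 265 × 2816 g/m³ = 746.3 kg/d.
Net biomass production P_X = Y_obs × Q·(S₀ − S) = 0.1686 × 746.3 = 125.8 kg VSS/d.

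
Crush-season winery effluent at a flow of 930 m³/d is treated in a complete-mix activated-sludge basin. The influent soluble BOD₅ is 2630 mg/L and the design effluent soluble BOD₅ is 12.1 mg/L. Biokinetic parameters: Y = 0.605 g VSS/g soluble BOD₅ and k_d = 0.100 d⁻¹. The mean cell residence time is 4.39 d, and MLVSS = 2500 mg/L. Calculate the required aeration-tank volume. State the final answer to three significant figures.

V ≈ 1800 m³

Steady-state biomass mass balance: V·X·(1 + k_d·θ_c) = Y·Q·(S₀ − S)·θ_c, so V = 0.605 × 930 × (2630 − 12.1) × 4.39 / [2500 × (1 + 0.100 × 4.39)] = 6.47×10^6 / 3598 = 1797 m³.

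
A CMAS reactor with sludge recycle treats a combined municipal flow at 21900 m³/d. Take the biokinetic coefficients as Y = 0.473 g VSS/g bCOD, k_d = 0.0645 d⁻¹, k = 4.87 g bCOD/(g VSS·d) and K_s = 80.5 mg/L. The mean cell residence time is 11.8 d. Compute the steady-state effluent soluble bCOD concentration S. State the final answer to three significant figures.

S ≈ 5.58 mg/L

From the Monod/SRT balance for a CMAS, S = K_s·(1+k_d θ_c)/[θ_c·(Y k − k_d) − 1] = 80.5 × (1 + 0.0645 × 11.8) / [11.8 × (0.473 × 4.87 − 0.0645) − 1] = 141.8 / 25.42 = 5.577 mg/L.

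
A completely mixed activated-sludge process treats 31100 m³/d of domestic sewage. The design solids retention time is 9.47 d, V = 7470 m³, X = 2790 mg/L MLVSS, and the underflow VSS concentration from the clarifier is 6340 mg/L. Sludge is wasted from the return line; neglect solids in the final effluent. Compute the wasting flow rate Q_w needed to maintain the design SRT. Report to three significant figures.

Wasting from the return line (neglecting effluent solids): Q_w = V·X / (θ_c·X_r) = 7470 × 2790 / (9.47 × 6340) = 347.1 m³/d.

Q_w ≈ 347 m³/d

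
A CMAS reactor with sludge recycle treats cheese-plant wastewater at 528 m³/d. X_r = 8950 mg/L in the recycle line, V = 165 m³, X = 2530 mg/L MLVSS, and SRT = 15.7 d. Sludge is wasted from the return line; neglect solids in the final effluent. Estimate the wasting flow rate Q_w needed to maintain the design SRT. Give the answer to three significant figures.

Wasting from the return line (neglecting effluent solids): Q_w = V·X / (θ_c·X_r) = 165.0 × 2530 / (15.7 × 8950) = 2.971 m³/d.

Q_w ≈ 2.97 m³/d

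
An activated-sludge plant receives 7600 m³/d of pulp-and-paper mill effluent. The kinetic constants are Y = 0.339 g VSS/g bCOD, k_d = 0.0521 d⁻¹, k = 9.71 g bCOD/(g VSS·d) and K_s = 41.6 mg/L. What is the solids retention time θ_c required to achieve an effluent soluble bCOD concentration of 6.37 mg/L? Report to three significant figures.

Specific growth rate at S = 6.37 mg/L: μ = YkS/(K_s+S) = 0.339·9.71·6.37/(41.6+6.37) = 0.4371 d⁻¹.
1/θ_c = 0.4371 − 0.0521 = 0.3850 d⁻¹, so θ_c = 2.597 d.

θ_c ≈ 2.60 d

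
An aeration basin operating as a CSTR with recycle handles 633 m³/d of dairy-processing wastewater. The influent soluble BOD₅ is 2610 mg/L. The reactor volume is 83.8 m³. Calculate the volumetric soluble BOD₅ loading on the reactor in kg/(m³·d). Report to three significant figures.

Volumetric loading L_v = Q·S₀ / V = 633 × 2610 g/m³ / 83.80 m³ = 19715 g/(m³·d) = 19.72 kg soluble BOD₅/(m³·d).

L_v ≈ 19.7 kg soluble BOD₅/(m³·d)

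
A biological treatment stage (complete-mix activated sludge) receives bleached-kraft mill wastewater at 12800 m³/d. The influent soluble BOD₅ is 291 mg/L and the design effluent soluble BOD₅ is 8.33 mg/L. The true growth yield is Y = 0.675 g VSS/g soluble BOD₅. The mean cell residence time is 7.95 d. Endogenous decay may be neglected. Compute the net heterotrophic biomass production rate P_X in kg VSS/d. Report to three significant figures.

Since k_d ≈ 0, Y_obs = Y = 0.675 g VSS/g soluble BOD₅.
ΔS = 291 − 8.33 = 282.7 mg/L, so the substrate removal rate is 12800 × 282.7/1000 = 3618 kg soluble BOD₅/d.
So the net sludge growth is P_X = 0.6750 × 3618 = 2442 kg VSS/d.

P_X ≈ 2440 kg VSS/d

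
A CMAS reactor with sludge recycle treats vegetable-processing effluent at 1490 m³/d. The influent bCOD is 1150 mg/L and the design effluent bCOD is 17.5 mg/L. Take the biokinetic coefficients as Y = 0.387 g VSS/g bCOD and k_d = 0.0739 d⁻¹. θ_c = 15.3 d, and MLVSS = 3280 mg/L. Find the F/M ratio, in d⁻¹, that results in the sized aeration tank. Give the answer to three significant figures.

From the SRT design equation V = Y Q (S₀−S) θ_c / [X (1 + k_d θ_c)] = 0.387 × 1490 × (1150 − 17.5) × 15.3 / [3280 × (1 + 0.0739 × 15.3)] = 9.99×10^6 / 6989 = 1430 m³.
F/M = Q·S₀ / (V·X) = 1490 × 1150 / (1430 × 3280) = 0.3654 g bCOD·(g VSS·d)⁻¹.

F/M ≈ 0.365 d⁻¹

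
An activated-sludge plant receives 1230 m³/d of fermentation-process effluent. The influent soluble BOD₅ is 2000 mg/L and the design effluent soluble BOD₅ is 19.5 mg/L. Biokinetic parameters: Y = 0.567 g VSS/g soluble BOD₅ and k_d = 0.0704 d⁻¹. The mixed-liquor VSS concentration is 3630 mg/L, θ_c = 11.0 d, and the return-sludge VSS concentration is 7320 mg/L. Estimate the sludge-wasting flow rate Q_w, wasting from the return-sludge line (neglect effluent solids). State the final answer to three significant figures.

Q_w ≈ 106 m³/d

Steady-state biomass mass balance: V·X·(1 + k_d·θ_c) = Y·Q·(S₀ − S)·θ_c, so V = 0.567 × 1230 × (2000 − 19.5) × 11.0 / [3630 × (1 + 0.0704 × 11.0)] = 1.52×10^7 / 6441 = 2359 m³.
Q_w = (V·X)/(θ_c X_r) = 2359 × 3630 / (11.0 × 7320) = 106.3 m³/d.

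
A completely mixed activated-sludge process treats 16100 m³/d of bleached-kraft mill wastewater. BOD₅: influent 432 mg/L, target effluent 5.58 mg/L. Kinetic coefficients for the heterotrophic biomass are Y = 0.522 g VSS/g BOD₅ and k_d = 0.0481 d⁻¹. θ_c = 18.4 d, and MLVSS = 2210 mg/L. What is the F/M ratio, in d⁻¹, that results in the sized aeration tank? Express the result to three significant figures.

F/M ≈ 0.199 d⁻¹

From the SRT design equation V = Y Q (S₀−S) θ_c / [X (1 + k_d θ_c)] = 0.522 × 16100 × (432 − 5.58) × 18.4 / [2210 × (1 + 0.0481 × 18.4)] = 6.59×10^7 / 4166 = 15828 m³.
F/M = Q·S₀ / (V·X) = 16100 × 432 / (15828 × 2210) = 0.1988 g BOD₅·(g VSS·d)⁻¹.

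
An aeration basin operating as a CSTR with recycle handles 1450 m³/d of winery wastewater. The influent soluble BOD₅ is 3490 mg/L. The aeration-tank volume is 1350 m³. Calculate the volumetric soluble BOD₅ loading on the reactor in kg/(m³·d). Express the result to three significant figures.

L_v ≈ 3.75 kg soluble BOD₅/(m³·d)

Volumetric loading L_v = Q·S₀ / V = 1450 × 3490 g/m³ / 1350 m³ = 3749 g/(m³·d) = 3.749 kg soluble BOD₅/(m³·d).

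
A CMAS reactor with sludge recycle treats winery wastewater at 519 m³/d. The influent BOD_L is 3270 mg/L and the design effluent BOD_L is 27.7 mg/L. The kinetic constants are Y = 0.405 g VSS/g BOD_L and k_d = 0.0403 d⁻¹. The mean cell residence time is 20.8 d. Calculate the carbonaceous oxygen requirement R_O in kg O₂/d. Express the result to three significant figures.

The observed yield is Y_obs = Y/(1 + k_d·θ_c) = 0.405 / (1 + 0.0403 × 20.8) = 0.405 / 1.838 = 0.2203 g VSS per g BOD_L removed.
ΔS = 3270 − 27.7 = 3242 mg/L, so the substrate removal rate is 519 × 3242/1000 = 1683 kg BOD_L/d.
P_X = Y_obs·Q·(S₀ − S) = 0.2203 × 1683 = 370.7 kg VSS/d.
R_O = Q·(S₀ − S) − 1.42·P_X = 1683 − 1.42 × 370.7 = 1156 kg O₂/d.

R_O ≈ 1160 kg O₂/d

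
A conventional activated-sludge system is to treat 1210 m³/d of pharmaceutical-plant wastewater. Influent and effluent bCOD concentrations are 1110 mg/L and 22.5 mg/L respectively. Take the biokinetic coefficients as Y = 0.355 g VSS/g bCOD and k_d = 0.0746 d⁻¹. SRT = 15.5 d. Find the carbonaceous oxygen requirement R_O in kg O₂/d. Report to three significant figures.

R_O ≈ 1010 kg O₂/d

The observed yield is Y_obs = Y/(1 + k_d·θ_c) = 0.355 / (1 + 0.0746 × 15.5) = 0.355 / 2.156 = 0.1646 g VSS per g bCOD removed.
Substrate removed = Q·(S₀ − S) = 1210 m³/d × (1110 − 22.5) g/m³ = 1.32×10^6 g/d = 1316 kg/d.
Net sludge production P_X = 0.1646 × 1316 = 216.6 kg VSS/d.
R_O = Q·(S₀ − S) − 1.42·P_X = 1316 − 1.42 × 216.6 = 1008 kg O₂/d.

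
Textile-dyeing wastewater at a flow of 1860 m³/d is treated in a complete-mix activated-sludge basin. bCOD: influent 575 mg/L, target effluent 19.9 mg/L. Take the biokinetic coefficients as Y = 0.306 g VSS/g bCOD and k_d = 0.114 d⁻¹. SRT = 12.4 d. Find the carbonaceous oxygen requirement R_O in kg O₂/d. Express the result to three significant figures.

Correct the yield for decay: Y_obs = Y/(1 + k_d θ_c) = 0.306 / (1 + 0.114 × 12.4) = 0.306 / 2.414 = 0.1268.
Substrate removed = Q·(S₀ − S) = 1860 m³/d × (575 − 19.9) g/m³ = 1.03×10^6 g/d = 1032 kg/d.
P_X = Y_obs·Q·(S₀ − S) = 0.1268 × 1032 = 130.9 kg VSS/d.
R_O = Q·(S₀ − S) − 1.42·P_X = 1032 − 1.42 × 130.9 = 846.6 kg O₂/d.

R_O ≈ 847 kg O₂/d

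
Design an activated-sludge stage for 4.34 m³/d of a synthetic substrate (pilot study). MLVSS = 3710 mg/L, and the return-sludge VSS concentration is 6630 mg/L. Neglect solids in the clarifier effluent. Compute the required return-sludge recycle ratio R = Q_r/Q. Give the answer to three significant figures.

R ≈ 1.27

Mass balance around the secondary clarifier (neglecting effluent solids): R = X / (X_r − X) = 3710 / (6630 − 3710) = 1.271.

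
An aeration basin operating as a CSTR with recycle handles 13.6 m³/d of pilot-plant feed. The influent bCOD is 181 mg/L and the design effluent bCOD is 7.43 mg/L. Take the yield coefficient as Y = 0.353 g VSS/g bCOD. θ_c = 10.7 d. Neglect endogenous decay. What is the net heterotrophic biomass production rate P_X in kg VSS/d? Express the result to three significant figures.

With endogenous decay neglected, the observed yield equals the true yield: Y_obs = Y = 0.353 g VSS/g bCOD.
Substrate removed = Q·(S₀ − S) = 13.6 m³/d × (181 − 7.43) g/m³ = 2.36×10^3 g/d = 2.361 kg/d.
So the net sludge growth is P_X = 0.3530 × 2.361 = 0.8333 kg VSS/d.

P_X ≈ 0.833 kg VSS/d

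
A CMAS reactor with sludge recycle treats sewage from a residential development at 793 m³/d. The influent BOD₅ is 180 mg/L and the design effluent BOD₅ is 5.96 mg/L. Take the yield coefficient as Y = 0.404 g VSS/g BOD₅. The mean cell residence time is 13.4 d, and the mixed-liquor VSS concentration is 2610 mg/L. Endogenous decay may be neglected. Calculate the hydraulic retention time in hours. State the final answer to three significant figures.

Biomass mass balance (decay neglected): V·X = Y·Q·(S₀ − S)·θ_c, so V = 0.404 × 793 × (180 − 5.96) × 13.4 / 2610 = 286.3 m³.
HRT = V/Q = 286.3 m³ / 793 m³·d⁻¹ = 0.3610 d × 24 = 8.664 h.

τ ≈ 8.66 h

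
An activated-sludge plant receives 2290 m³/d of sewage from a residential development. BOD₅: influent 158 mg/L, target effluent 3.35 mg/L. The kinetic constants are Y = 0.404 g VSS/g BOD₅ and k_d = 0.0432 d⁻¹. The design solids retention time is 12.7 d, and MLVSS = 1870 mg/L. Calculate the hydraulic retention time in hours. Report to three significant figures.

τ ≈ 6.58 h

Rearranging the biomass balance for a CMAS with decay, V = Y·Q·ΔS·θ_c / [X·(1+k_d θ_c)] = 0.404 × 2290 × (158 − 3.35) × 12.7 / [1870 × (1 + 0.0432 × 12.7)] = 1.82×10^6 / 2896 = 627.4 m³.
τ = V/Q = 627.4/2290 = 0.2740 d, or 6.576 h.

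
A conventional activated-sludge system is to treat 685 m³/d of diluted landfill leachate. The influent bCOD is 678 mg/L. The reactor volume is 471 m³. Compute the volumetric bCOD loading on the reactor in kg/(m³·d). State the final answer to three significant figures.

L_v ≈ 0.986 kg bCOD/(m³·d)

Volumetric loading L_v = Q·S₀ / V = 685 × 678 g/m³ / 471.0 m³ = 986.1 g/(m³·d) = 0.9861 kg bCOD/(m³·d).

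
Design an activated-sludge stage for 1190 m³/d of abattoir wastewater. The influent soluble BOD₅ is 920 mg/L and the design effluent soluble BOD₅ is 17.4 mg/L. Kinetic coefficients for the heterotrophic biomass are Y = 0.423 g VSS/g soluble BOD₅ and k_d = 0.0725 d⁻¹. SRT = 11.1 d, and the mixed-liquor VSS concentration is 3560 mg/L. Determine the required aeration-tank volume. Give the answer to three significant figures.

Rearranging the biomass balance for a CMAS with decay, V = Y·Q·ΔS·θ_c / [X·(1+k_d θ_c)] = 0.423 × 1190 × (920 − 17.4) × 11.1 / [3560 × (1 + 0.0725 × 11.1)] = 5.04×10^6 / 6425 = 784.9 m³.

V ≈ 785 m³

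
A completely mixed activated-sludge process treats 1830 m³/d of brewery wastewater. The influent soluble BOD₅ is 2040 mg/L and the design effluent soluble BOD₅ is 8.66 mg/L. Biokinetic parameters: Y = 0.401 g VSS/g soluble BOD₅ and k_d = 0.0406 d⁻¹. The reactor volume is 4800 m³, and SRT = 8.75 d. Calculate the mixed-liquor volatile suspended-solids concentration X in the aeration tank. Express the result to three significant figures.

Solving the biomass balance for X: X = Y Q (S₀−S) θ_c / [V (1+k_d θ_c)] = 0.401 × 1830 × (2040 − 8.66) × 8.75 / [4800 × (1 + 0.0406 × 8.75)] = 2005 mg/L.

X ≈ 2010 mg/L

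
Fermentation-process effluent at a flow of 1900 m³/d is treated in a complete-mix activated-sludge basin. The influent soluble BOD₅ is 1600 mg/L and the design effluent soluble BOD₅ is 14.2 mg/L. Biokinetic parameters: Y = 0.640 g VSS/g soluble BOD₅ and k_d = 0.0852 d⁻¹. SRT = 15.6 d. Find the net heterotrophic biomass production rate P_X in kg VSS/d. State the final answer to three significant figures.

P_X ≈ 828 kg VSS/d

Observed yield with endogenous decay: Y_obs = Y / (1 + k_d·θ_c) = 0.640 / (1 + 0.0852 × 15.6) = 0.640 / 2.329 = 0.2748 g VSS/g soluble BOD₅.
ΔS = 1600 − 14.2 = 1586 mg/L, so the substrate removal rate is 1900 × 1586/1000 = 3013 kg soluble BOD₅/d.
P_X = Y_obs · Q(S₀ − S) = 0.2748 × 3013 = 827.9 kg VSS/d.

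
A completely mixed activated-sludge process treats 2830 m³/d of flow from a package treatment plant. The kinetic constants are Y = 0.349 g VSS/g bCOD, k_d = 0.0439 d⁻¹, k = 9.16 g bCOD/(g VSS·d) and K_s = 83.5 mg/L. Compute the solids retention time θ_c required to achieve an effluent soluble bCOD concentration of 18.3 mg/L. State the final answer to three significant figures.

θ_c ≈ 1.88 d

Specific growth rate at S = 18.3 mg/L: μ = YkS/(K_s+S) = 0.349·9.16·18.3/(83.5+18.3) = 0.5747 d⁻¹.
θ_c = 1/(μ − k_d) = 1/(0.5747 − 0.0439) = 1/0.5308 = 1.884 d.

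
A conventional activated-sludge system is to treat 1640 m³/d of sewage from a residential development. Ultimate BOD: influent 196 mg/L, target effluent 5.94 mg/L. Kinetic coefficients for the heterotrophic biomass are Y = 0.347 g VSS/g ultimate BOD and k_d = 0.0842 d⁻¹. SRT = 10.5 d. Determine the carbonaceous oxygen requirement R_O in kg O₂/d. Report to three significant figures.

R_O ≈ 230 kg O₂/d

Correct the yield for decay: Y_obs = Y/(1 + k_d θ_c) = 0.347 / (1 + 0.0842 × 10.5) = 0.347 / 1.884 = 0.1842.
ΔS = 196 − 5.94 = 190.1 mg/L, so the substrate removal rate is 1640 × 190.1/1000 = 311.7 kg ultimate BOD/d.
Biomass synthesised: P_X = Y_obs × 311.7 = 57.41 kg VSS/d.
R_O = Q·ΔS − 1.42 P_X = 311.7 − 81.52 = 230.2 kg O₂/d.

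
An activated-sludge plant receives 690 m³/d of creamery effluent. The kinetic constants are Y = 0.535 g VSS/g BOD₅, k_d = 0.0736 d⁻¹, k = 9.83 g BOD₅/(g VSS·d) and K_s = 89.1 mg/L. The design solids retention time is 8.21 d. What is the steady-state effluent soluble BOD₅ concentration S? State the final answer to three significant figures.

S ≈ 3.44 mg/L

Effluent substrate depends only on kinetics and SRT: S = K_s(1 + k_d θ_c) / [θ_c(Yk − k_d) − 1] = 89.1 × (1 + 0.0736 × 8.21) / [8.21 × (0.535 × 9.83 − 0.0736) − 1] = 142.9 / 41.57 = 3.438 mg/L.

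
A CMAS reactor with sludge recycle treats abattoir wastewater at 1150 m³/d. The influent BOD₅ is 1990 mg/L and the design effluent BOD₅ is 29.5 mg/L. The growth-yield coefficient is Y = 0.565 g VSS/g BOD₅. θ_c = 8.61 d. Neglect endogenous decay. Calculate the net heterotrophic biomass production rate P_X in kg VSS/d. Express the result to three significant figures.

P_X ≈ 1270 kg VSS/d

With endogenous decay neglected, the observed yield equals the true yield: Y_obs = Y = 0.565 g VSS/g BOD₅.
Substrate removed = Q·(S₀ − S) = 1150 m³/d × (1990 − 29.5) g/m³ = 2.25×10^6 g/d = 2255 kg/d.
Biomass produced: P_X = Y_obs·Q·ΔS = 0.5650 × 2255 ≈ 1274 kg VSS/d.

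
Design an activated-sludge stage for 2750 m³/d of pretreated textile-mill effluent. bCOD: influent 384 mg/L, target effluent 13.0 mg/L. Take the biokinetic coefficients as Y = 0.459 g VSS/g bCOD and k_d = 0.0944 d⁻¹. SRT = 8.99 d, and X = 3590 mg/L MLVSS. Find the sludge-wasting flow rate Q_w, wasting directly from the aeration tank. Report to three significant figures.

Q_w ≈ 70.6 m³/d

Rearranging the biomass balance for a CMAS with decay, V = Y·Q·ΔS·θ_c / [X·(1+k_d θ_c)] = 0.459 × 2750 × (384 − 13.0) × 8.99 / [3590 × (1 + 0.0944 × 8.99)] = 4.21×10^6 / 6637 = 634.3 m³.
Wasting from the aeration tank: Q_w = V / θ_c = 634.3 / 8.99 = 70.56 m³/d.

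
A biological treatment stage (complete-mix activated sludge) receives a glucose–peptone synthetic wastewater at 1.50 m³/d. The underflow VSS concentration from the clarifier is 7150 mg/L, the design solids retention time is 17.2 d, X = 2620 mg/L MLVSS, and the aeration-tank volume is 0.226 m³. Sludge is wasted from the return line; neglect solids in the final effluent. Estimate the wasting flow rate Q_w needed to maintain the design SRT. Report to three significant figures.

Q_w = (V·X)/(θ_c X_r) = 0.2260 × 2620 / (17.2 × 7150) = 0.004815 m³/d.

Q_w ≈ 0.00481 m³/d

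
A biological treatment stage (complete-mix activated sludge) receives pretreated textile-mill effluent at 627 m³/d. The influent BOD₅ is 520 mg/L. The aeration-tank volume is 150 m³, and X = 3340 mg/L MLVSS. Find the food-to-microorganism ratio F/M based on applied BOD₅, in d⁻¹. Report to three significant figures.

Food-to-microorganism ratio F/M = Q S₀ / (V X) = 627 × 520 / (150.0 × 3340) = 0.6508 d⁻¹.

F/M ≈ 0.651 d⁻¹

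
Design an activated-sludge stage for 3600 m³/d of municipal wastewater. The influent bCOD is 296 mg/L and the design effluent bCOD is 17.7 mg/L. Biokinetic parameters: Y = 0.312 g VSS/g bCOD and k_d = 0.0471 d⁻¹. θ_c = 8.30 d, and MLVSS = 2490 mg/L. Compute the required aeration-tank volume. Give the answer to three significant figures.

Steady-state biomass mass balance: V·X·(1 + k_d·θ_c) = Y·Q·(S₀ − S)·θ_c, so V = 0.312 × 3600 × (296 − 17.7) × 8.30 / [2490 × (1 + 0.0471 × 8.30)] = 2.59×10^6 / 3463 = 749.1 m³.

V ≈ 749 m³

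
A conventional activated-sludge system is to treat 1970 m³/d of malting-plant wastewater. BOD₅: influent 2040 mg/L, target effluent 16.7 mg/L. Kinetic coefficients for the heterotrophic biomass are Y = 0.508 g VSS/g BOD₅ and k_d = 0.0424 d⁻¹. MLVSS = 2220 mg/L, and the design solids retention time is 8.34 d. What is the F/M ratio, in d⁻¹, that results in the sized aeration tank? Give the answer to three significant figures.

Rearranging the biomass balance for a CMAS with decay, V = Y·Q·ΔS·θ_c / [X·(1+k_d θ_c)] = 0.508 × 1970 × (2040 − 16.7) × 8.34 / [2220 × (1 + 0.0424 × 8.34)] = 1.69×10^7 / 3005 = 5620 m³.
Food-to-microorganism ratio F/M = Q S₀ / (V X) = 1970 × 2040 / (5620 × 2220) = 0.3221 d⁻¹.

F/M ≈ 0.322 d⁻¹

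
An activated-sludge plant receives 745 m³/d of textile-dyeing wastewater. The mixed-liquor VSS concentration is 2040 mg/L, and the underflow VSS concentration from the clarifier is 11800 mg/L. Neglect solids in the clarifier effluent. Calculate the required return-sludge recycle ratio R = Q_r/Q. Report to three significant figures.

R = Q_r/Q = X/(X_r − X) = 2040 / (11800 − 2040) = 0.2090.

R ≈ 0.209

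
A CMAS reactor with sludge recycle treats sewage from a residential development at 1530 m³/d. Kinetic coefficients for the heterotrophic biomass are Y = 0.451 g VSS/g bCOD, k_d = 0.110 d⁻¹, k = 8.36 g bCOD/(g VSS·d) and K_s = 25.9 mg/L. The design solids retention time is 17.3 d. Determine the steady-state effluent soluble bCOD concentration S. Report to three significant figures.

Effluent substrate depends only on kinetics and SRT: S = K_s(1 + k_d θ_c) / [θ_c(Yk − k_d) − 1] = 25.9 × (1 + 0.110 × 17.3) / [17.3 × (0.451 × 8.36 − 0.110) − 1] = 75.19 / 62.32 = 1.206 mg/L.

S ≈ 1.21 mg/L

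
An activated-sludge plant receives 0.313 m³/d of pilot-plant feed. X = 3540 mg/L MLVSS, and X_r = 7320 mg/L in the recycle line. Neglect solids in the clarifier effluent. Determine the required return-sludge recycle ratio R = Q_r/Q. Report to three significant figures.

R = Q_r/Q = X/(X_r − X) = 3540 / (7320 − 3540) = 0.9365.

R ≈ 0.937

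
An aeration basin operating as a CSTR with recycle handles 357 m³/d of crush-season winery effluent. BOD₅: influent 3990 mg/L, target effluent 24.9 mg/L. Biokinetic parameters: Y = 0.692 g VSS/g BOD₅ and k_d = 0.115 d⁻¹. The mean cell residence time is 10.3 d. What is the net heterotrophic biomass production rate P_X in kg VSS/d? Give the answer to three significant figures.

Correct the yield for decay: Y_obs = Y/(1 + k_d θ_c) = 0.692 / (1 + 0.115 × 10.3) = 0.692 / 2.184 = 0.3168.
Substrate removed = Q·(S₀ − S) = 357 m³/d × (3990 − 24.9) g/m³ = 1.42×10^6 g/d = 1416 kg/d.
Biomass produced: P_X = Y_obs·Q·ΔS = 0.3168 × 1416 ≈ 448.4 kg VSS/d.

P_X ≈ 448 kg VSS/d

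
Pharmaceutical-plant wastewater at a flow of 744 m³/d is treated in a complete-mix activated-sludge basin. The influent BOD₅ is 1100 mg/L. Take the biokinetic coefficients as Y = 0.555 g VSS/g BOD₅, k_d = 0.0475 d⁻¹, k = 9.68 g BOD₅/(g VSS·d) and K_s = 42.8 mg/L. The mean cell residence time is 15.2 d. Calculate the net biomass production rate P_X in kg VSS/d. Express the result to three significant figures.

P_X ≈ 264 kg VSS/d

For a completely mixed reactor with recycle the Lawrence–McCarty relation gives S = K_s·(1 + k_d·θ_c) / [θ_c·(Y·k − k_d) − 1] = 42.8 × (1 + 0.0475 × 15.2) / [15.2 × (0.555 × 9.68 − 0.0475) − 1] = 73.70 / 79.94 = 0.9220 mg/L.
The observed yield is Y_obs = Y/(1 + k_d·θ_c) = 0.555 / (1 + 0.0475 × 15.2) = 0.555 / 1.722 = 0.3223 g VSS per g BOD₅ removed.
ΔS = 1100 − 0.922 = 1099 mg/L, so the substrate removal rate is 744 × 1099/1000 = 817.7 kg BOD₅/d.
So the net sludge growth is P_X = 0.3223 × 817.7 = 263.5 kg VSS/d.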